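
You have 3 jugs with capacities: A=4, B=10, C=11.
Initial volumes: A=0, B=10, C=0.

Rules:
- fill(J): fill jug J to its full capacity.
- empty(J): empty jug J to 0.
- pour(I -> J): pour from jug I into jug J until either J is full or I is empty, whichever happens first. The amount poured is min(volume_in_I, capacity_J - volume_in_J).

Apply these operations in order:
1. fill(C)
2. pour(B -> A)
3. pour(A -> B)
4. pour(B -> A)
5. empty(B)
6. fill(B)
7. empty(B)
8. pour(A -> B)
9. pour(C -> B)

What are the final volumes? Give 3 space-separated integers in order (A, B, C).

Step 1: fill(C) -> (A=0 B=10 C=11)
Step 2: pour(B -> A) -> (A=4 B=6 C=11)
Step 3: pour(A -> B) -> (A=0 B=10 C=11)
Step 4: pour(B -> A) -> (A=4 B=6 C=11)
Step 5: empty(B) -> (A=4 B=0 C=11)
Step 6: fill(B) -> (A=4 B=10 C=11)
Step 7: empty(B) -> (A=4 B=0 C=11)
Step 8: pour(A -> B) -> (A=0 B=4 C=11)
Step 9: pour(C -> B) -> (A=0 B=10 C=5)

Answer: 0 10 5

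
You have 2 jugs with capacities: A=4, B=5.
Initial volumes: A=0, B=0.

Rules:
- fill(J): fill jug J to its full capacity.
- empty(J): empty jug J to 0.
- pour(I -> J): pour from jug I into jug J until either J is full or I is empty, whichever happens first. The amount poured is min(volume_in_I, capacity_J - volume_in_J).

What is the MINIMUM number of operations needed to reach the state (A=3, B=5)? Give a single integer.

Answer: 4

Derivation:
BFS from (A=0, B=0). One shortest path:
  1. fill(A) -> (A=4 B=0)
  2. pour(A -> B) -> (A=0 B=4)
  3. fill(A) -> (A=4 B=4)
  4. pour(A -> B) -> (A=3 B=5)
Reached target in 4 moves.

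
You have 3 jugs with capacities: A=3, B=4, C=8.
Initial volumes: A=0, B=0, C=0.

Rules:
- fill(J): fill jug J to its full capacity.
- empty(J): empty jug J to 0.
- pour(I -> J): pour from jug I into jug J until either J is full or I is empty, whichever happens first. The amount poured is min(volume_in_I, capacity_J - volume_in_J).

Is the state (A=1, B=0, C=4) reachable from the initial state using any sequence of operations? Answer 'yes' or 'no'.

BFS from (A=0, B=0, C=0):
  1. fill(C) -> (A=0 B=0 C=8)
  2. pour(C -> B) -> (A=0 B=4 C=4)
  3. pour(B -> A) -> (A=3 B=1 C=4)
  4. empty(A) -> (A=0 B=1 C=4)
  5. pour(B -> A) -> (A=1 B=0 C=4)
Target reached → yes.

Answer: yes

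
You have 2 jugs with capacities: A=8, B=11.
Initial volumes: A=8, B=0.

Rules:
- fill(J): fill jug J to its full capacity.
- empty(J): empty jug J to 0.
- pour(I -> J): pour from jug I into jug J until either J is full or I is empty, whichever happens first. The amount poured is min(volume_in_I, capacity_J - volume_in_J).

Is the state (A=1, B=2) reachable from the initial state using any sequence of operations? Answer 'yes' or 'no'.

BFS explored all 38 reachable states.
Reachable set includes: (0,0), (0,1), (0,2), (0,3), (0,4), (0,5), (0,6), (0,7), (0,8), (0,9), (0,10), (0,11) ...
Target (A=1, B=2) not in reachable set → no.

Answer: no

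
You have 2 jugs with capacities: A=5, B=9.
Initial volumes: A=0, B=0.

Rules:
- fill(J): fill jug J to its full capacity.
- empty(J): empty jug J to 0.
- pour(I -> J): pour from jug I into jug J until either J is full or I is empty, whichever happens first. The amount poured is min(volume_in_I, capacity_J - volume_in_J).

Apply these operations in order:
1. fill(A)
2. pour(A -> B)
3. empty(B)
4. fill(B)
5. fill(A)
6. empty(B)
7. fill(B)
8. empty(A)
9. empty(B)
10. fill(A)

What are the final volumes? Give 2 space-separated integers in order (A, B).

Answer: 5 0

Derivation:
Step 1: fill(A) -> (A=5 B=0)
Step 2: pour(A -> B) -> (A=0 B=5)
Step 3: empty(B) -> (A=0 B=0)
Step 4: fill(B) -> (A=0 B=9)
Step 5: fill(A) -> (A=5 B=9)
Step 6: empty(B) -> (A=5 B=0)
Step 7: fill(B) -> (A=5 B=9)
Step 8: empty(A) -> (A=0 B=9)
Step 9: empty(B) -> (A=0 B=0)
Step 10: fill(A) -> (A=5 B=0)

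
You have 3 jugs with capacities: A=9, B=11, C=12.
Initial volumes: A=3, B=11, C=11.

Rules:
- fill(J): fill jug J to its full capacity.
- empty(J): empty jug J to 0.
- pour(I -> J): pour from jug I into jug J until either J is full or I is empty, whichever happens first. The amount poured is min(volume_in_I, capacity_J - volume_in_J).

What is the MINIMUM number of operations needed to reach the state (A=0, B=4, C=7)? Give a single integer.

Answer: 8

Derivation:
BFS from (A=3, B=11, C=11). One shortest path:
  1. empty(B) -> (A=3 B=0 C=11)
  2. pour(C -> A) -> (A=9 B=0 C=5)
  3. pour(A -> B) -> (A=0 B=9 C=5)
  4. fill(A) -> (A=9 B=9 C=5)
  5. pour(A -> B) -> (A=7 B=11 C=5)
  6. pour(B -> C) -> (A=7 B=4 C=12)
  7. empty(C) -> (A=7 B=4 C=0)
  8. pour(A -> C) -> (A=0 B=4 C=7)
Reached target in 8 moves.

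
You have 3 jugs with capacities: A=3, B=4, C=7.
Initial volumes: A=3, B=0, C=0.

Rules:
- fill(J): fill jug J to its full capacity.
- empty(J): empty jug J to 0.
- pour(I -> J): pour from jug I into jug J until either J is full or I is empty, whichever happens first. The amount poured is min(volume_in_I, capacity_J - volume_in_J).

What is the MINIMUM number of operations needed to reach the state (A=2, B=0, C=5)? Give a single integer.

BFS from (A=3, B=0, C=0). One shortest path:
  1. fill(B) -> (A=3 B=4 C=0)
  2. pour(B -> C) -> (A=3 B=0 C=4)
  3. pour(A -> B) -> (A=0 B=3 C=4)
  4. pour(C -> A) -> (A=3 B=3 C=1)
  5. pour(A -> B) -> (A=2 B=4 C=1)
  6. pour(B -> C) -> (A=2 B=0 C=5)
Reached target in 6 moves.

Answer: 6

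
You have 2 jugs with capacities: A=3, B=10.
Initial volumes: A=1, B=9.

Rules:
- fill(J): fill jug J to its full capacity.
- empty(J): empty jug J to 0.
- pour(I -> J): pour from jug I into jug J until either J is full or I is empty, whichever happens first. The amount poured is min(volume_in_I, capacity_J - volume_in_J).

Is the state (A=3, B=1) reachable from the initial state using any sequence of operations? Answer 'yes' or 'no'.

Answer: yes

Derivation:
BFS from (A=1, B=9):
  1. empty(B) -> (A=1 B=0)
  2. pour(A -> B) -> (A=0 B=1)
  3. fill(A) -> (A=3 B=1)
Target reached → yes.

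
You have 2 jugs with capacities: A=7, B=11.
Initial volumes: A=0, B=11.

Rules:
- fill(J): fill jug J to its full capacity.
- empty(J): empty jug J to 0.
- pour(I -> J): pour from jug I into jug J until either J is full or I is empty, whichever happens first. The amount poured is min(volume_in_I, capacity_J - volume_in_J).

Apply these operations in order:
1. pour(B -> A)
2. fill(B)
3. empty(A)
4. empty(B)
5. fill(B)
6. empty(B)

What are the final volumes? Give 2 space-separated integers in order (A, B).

Answer: 0 0

Derivation:
Step 1: pour(B -> A) -> (A=7 B=4)
Step 2: fill(B) -> (A=7 B=11)
Step 3: empty(A) -> (A=0 B=11)
Step 4: empty(B) -> (A=0 B=0)
Step 5: fill(B) -> (A=0 B=11)
Step 6: empty(B) -> (A=0 B=0)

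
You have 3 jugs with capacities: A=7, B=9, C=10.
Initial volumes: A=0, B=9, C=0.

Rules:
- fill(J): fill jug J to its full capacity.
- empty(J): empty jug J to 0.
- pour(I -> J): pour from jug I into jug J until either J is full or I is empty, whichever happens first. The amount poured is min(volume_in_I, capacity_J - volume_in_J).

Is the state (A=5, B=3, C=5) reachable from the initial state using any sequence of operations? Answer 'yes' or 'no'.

BFS explored all 448 reachable states.
Reachable set includes: (0,0,0), (0,0,1), (0,0,2), (0,0,3), (0,0,4), (0,0,5), (0,0,6), (0,0,7), (0,0,8), (0,0,9), (0,0,10), (0,1,0) ...
Target (A=5, B=3, C=5) not in reachable set → no.

Answer: no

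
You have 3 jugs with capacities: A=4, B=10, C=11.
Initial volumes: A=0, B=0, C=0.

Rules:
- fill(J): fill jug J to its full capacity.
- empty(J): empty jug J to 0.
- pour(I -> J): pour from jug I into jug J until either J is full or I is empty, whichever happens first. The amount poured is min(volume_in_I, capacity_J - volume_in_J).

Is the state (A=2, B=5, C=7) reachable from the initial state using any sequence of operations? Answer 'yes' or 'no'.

Answer: no

Derivation:
BFS explored all 390 reachable states.
Reachable set includes: (0,0,0), (0,0,1), (0,0,2), (0,0,3), (0,0,4), (0,0,5), (0,0,6), (0,0,7), (0,0,8), (0,0,9), (0,0,10), (0,0,11) ...
Target (A=2, B=5, C=7) not in reachable set → no.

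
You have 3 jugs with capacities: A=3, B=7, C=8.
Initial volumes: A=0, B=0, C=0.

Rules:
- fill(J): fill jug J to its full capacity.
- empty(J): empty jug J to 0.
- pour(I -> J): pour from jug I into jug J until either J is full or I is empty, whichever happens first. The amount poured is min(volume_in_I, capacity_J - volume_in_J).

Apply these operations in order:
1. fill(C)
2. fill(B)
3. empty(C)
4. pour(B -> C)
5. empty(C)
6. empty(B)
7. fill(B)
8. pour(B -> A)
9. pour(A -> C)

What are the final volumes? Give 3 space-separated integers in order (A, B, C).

Answer: 0 4 3

Derivation:
Step 1: fill(C) -> (A=0 B=0 C=8)
Step 2: fill(B) -> (A=0 B=7 C=8)
Step 3: empty(C) -> (A=0 B=7 C=0)
Step 4: pour(B -> C) -> (A=0 B=0 C=7)
Step 5: empty(C) -> (A=0 B=0 C=0)
Step 6: empty(B) -> (A=0 B=0 C=0)
Step 7: fill(B) -> (A=0 B=7 C=0)
Step 8: pour(B -> A) -> (A=3 B=4 C=0)
Step 9: pour(A -> C) -> (A=0 B=4 C=3)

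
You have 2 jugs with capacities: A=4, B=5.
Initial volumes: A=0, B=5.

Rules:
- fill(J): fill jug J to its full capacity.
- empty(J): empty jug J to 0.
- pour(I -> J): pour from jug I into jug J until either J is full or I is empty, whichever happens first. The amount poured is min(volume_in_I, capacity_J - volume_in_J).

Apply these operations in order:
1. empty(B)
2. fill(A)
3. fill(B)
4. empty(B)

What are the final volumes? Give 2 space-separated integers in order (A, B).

Answer: 4 0

Derivation:
Step 1: empty(B) -> (A=0 B=0)
Step 2: fill(A) -> (A=4 B=0)
Step 3: fill(B) -> (A=4 B=5)
Step 4: empty(B) -> (A=4 B=0)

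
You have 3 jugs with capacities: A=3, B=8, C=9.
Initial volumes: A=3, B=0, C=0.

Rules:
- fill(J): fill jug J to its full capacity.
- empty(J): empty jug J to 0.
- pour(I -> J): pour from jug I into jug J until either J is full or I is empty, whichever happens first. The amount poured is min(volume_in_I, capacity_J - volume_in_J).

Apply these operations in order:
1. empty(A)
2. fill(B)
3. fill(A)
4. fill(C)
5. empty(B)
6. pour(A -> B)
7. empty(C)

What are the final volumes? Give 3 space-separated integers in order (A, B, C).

Step 1: empty(A) -> (A=0 B=0 C=0)
Step 2: fill(B) -> (A=0 B=8 C=0)
Step 3: fill(A) -> (A=3 B=8 C=0)
Step 4: fill(C) -> (A=3 B=8 C=9)
Step 5: empty(B) -> (A=3 B=0 C=9)
Step 6: pour(A -> B) -> (A=0 B=3 C=9)
Step 7: empty(C) -> (A=0 B=3 C=0)

Answer: 0 3 0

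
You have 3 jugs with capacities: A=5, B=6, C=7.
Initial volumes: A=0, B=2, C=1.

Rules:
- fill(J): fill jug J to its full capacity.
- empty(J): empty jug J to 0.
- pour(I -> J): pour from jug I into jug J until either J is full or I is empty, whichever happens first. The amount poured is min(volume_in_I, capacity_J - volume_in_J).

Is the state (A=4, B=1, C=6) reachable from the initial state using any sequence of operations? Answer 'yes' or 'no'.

Answer: no

Derivation:
BFS explored all 216 reachable states.
Reachable set includes: (0,0,0), (0,0,1), (0,0,2), (0,0,3), (0,0,4), (0,0,5), (0,0,6), (0,0,7), (0,1,0), (0,1,1), (0,1,2), (0,1,3) ...
Target (A=4, B=1, C=6) not in reachable set → no.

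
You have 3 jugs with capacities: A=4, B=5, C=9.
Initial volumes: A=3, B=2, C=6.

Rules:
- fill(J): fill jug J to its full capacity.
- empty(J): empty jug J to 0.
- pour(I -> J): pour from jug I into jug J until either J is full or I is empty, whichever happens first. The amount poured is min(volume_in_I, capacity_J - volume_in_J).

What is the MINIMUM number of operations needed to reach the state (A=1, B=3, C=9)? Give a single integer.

BFS from (A=3, B=2, C=6). One shortest path:
  1. empty(B) -> (A=3 B=0 C=6)
  2. pour(A -> B) -> (A=0 B=3 C=6)
  3. fill(A) -> (A=4 B=3 C=6)
  4. pour(A -> C) -> (A=1 B=3 C=9)
Reached target in 4 moves.

Answer: 4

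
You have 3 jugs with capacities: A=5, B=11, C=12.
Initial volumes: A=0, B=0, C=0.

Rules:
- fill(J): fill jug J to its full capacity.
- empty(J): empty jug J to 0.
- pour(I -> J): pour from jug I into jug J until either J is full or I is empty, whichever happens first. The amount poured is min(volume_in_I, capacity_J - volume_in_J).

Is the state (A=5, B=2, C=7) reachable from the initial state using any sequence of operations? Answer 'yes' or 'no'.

Answer: yes

Derivation:
BFS from (A=0, B=0, C=0):
  1. fill(C) -> (A=0 B=0 C=12)
  2. pour(C -> A) -> (A=5 B=0 C=7)
  3. empty(A) -> (A=0 B=0 C=7)
  4. pour(C -> A) -> (A=5 B=0 C=2)
  5. empty(A) -> (A=0 B=0 C=2)
  6. pour(C -> B) -> (A=0 B=2 C=0)
  7. fill(C) -> (A=0 B=2 C=12)
  8. pour(C -> A) -> (A=5 B=2 C=7)
Target reached → yes.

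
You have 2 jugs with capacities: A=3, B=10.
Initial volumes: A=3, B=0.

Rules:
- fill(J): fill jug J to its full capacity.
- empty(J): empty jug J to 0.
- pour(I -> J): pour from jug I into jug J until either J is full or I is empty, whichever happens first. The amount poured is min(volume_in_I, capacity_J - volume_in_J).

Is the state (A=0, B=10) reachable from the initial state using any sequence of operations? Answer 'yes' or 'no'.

Answer: yes

Derivation:
BFS from (A=3, B=0):
  1. empty(A) -> (A=0 B=0)
  2. fill(B) -> (A=0 B=10)
Target reached → yes.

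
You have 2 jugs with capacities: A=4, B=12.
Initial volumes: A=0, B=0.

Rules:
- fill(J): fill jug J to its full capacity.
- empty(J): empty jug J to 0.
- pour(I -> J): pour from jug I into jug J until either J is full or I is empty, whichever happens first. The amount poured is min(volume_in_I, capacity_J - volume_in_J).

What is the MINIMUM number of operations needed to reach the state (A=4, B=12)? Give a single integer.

BFS from (A=0, B=0). One shortest path:
  1. fill(A) -> (A=4 B=0)
  2. fill(B) -> (A=4 B=12)
Reached target in 2 moves.

Answer: 2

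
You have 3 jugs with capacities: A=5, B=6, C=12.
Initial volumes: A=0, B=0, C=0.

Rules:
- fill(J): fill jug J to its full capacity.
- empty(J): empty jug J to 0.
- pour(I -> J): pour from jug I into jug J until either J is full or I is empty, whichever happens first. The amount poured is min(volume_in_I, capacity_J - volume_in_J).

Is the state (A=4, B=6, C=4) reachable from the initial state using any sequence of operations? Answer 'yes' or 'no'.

BFS from (A=0, B=0, C=0):
  1. fill(A) -> (A=5 B=0 C=0)
  2. pour(A -> B) -> (A=0 B=5 C=0)
  3. fill(A) -> (A=5 B=5 C=0)
  4. pour(A -> B) -> (A=4 B=6 C=0)
  5. empty(B) -> (A=4 B=0 C=0)
  6. pour(A -> C) -> (A=0 B=0 C=4)
  7. fill(A) -> (A=5 B=0 C=4)
  8. pour(A -> B) -> (A=0 B=5 C=4)
  9. fill(A) -> (A=5 B=5 C=4)
  10. pour(A -> B) -> (A=4 B=6 C=4)
Target reached → yes.

Answer: yes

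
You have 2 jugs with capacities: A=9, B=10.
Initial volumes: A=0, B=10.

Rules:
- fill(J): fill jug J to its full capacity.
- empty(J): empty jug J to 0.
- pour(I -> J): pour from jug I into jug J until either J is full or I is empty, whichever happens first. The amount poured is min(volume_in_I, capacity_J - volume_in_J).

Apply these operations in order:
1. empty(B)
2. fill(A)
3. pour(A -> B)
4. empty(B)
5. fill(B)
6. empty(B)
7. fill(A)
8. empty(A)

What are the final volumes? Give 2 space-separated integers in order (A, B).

Step 1: empty(B) -> (A=0 B=0)
Step 2: fill(A) -> (A=9 B=0)
Step 3: pour(A -> B) -> (A=0 B=9)
Step 4: empty(B) -> (A=0 B=0)
Step 5: fill(B) -> (A=0 B=10)
Step 6: empty(B) -> (A=0 B=0)
Step 7: fill(A) -> (A=9 B=0)
Step 8: empty(A) -> (A=0 B=0)

Answer: 0 0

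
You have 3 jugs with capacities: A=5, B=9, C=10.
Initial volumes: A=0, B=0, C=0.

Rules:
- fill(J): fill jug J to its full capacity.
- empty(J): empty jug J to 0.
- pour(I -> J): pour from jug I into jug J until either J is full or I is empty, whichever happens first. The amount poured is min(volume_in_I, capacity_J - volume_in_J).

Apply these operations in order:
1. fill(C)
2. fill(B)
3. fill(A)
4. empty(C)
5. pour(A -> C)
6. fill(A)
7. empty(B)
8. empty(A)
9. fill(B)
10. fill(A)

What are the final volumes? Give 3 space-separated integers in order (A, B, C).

Answer: 5 9 5

Derivation:
Step 1: fill(C) -> (A=0 B=0 C=10)
Step 2: fill(B) -> (A=0 B=9 C=10)
Step 3: fill(A) -> (A=5 B=9 C=10)
Step 4: empty(C) -> (A=5 B=9 C=0)
Step 5: pour(A -> C) -> (A=0 B=9 C=5)
Step 6: fill(A) -> (A=5 B=9 C=5)
Step 7: empty(B) -> (A=5 B=0 C=5)
Step 8: empty(A) -> (A=0 B=0 C=5)
Step 9: fill(B) -> (A=0 B=9 C=5)
Step 10: fill(A) -> (A=5 B=9 C=5)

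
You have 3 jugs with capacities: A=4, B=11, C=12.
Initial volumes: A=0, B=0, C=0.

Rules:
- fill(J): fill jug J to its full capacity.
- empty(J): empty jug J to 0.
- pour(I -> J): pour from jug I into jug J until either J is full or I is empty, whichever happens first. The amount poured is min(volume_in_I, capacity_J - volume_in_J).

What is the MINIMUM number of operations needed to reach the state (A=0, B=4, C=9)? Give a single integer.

BFS from (A=0, B=0, C=0). One shortest path:
  1. fill(C) -> (A=0 B=0 C=12)
  2. pour(C -> A) -> (A=4 B=0 C=8)
  3. pour(C -> B) -> (A=4 B=8 C=0)
  4. fill(C) -> (A=4 B=8 C=12)
  5. pour(C -> B) -> (A=4 B=11 C=9)
  6. empty(B) -> (A=4 B=0 C=9)
  7. pour(A -> B) -> (A=0 B=4 C=9)
Reached target in 7 moves.

Answer: 7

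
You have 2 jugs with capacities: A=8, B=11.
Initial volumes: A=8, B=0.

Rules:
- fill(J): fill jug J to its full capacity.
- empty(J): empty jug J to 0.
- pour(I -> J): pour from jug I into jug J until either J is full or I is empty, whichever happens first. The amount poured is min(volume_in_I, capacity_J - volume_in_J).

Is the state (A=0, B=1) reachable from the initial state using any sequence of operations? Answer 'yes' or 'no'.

Answer: yes

Derivation:
BFS from (A=8, B=0):
  1. empty(A) -> (A=0 B=0)
  2. fill(B) -> (A=0 B=11)
  3. pour(B -> A) -> (A=8 B=3)
  4. empty(A) -> (A=0 B=3)
  5. pour(B -> A) -> (A=3 B=0)
  6. fill(B) -> (A=3 B=11)
  7. pour(B -> A) -> (A=8 B=6)
  8. empty(A) -> (A=0 B=6)
  9. pour(B -> A) -> (A=6 B=0)
  10. fill(B) -> (A=6 B=11)
  11. pour(B -> A) -> (A=8 B=9)
  12. empty(A) -> (A=0 B=9)
  13. pour(B -> A) -> (A=8 B=1)
  14. empty(A) -> (A=0 B=1)
Target reached → yes.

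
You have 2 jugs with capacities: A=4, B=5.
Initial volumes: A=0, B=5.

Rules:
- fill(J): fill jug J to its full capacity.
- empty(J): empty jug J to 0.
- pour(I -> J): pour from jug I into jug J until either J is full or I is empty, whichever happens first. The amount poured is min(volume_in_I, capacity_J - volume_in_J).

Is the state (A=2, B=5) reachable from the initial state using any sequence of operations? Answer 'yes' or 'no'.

BFS from (A=0, B=5):
  1. pour(B -> A) -> (A=4 B=1)
  2. empty(A) -> (A=0 B=1)
  3. pour(B -> A) -> (A=1 B=0)
  4. fill(B) -> (A=1 B=5)
  5. pour(B -> A) -> (A=4 B=2)
  6. empty(A) -> (A=0 B=2)
  7. pour(B -> A) -> (A=2 B=0)
  8. fill(B) -> (A=2 B=5)
Target reached → yes.

Answer: yes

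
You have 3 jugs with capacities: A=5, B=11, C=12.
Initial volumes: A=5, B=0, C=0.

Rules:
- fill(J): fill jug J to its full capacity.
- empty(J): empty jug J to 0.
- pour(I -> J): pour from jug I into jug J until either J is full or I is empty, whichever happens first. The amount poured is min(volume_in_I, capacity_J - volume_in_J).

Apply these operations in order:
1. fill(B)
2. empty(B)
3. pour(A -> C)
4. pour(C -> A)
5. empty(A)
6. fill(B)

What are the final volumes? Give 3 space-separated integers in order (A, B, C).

Answer: 0 11 0

Derivation:
Step 1: fill(B) -> (A=5 B=11 C=0)
Step 2: empty(B) -> (A=5 B=0 C=0)
Step 3: pour(A -> C) -> (A=0 B=0 C=5)
Step 4: pour(C -> A) -> (A=5 B=0 C=0)
Step 5: empty(A) -> (A=0 B=0 C=0)
Step 6: fill(B) -> (A=0 B=11 C=0)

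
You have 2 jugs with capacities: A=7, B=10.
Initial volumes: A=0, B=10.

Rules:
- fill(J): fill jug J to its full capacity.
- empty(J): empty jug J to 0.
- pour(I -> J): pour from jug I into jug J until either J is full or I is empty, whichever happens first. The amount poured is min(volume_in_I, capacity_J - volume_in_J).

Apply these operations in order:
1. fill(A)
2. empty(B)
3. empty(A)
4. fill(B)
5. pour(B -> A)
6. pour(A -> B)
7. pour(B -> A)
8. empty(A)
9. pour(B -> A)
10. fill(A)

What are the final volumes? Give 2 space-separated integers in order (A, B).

Step 1: fill(A) -> (A=7 B=10)
Step 2: empty(B) -> (A=7 B=0)
Step 3: empty(A) -> (A=0 B=0)
Step 4: fill(B) -> (A=0 B=10)
Step 5: pour(B -> A) -> (A=7 B=3)
Step 6: pour(A -> B) -> (A=0 B=10)
Step 7: pour(B -> A) -> (A=7 B=3)
Step 8: empty(A) -> (A=0 B=3)
Step 9: pour(B -> A) -> (A=3 B=0)
Step 10: fill(A) -> (A=7 B=0)

Answer: 7 0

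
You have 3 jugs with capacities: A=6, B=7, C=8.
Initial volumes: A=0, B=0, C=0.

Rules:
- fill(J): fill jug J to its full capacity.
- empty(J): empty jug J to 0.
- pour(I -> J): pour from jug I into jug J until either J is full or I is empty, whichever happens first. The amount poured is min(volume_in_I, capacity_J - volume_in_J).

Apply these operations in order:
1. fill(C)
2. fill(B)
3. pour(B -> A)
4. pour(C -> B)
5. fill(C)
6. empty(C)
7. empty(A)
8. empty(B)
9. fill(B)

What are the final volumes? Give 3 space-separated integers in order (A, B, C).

Step 1: fill(C) -> (A=0 B=0 C=8)
Step 2: fill(B) -> (A=0 B=7 C=8)
Step 3: pour(B -> A) -> (A=6 B=1 C=8)
Step 4: pour(C -> B) -> (A=6 B=7 C=2)
Step 5: fill(C) -> (A=6 B=7 C=8)
Step 6: empty(C) -> (A=6 B=7 C=0)
Step 7: empty(A) -> (A=0 B=7 C=0)
Step 8: empty(B) -> (A=0 B=0 C=0)
Step 9: fill(B) -> (A=0 B=7 C=0)

Answer: 0 7 0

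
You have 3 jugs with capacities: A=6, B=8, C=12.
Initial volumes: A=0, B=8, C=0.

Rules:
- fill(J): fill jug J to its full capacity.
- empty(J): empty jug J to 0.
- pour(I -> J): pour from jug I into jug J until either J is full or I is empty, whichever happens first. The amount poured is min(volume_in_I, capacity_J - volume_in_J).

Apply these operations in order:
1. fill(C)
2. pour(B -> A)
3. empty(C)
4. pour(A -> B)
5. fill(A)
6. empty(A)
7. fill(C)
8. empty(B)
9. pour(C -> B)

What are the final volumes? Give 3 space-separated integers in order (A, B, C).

Answer: 0 8 4

Derivation:
Step 1: fill(C) -> (A=0 B=8 C=12)
Step 2: pour(B -> A) -> (A=6 B=2 C=12)
Step 3: empty(C) -> (A=6 B=2 C=0)
Step 4: pour(A -> B) -> (A=0 B=8 C=0)
Step 5: fill(A) -> (A=6 B=8 C=0)
Step 6: empty(A) -> (A=0 B=8 C=0)
Step 7: fill(C) -> (A=0 B=8 C=12)
Step 8: empty(B) -> (A=0 B=0 C=12)
Step 9: pour(C -> B) -> (A=0 B=8 C=4)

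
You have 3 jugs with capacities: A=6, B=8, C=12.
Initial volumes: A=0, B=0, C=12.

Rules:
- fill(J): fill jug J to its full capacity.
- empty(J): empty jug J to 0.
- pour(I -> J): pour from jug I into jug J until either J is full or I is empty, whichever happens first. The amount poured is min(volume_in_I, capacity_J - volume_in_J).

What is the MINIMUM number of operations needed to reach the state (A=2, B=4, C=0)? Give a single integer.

BFS from (A=0, B=0, C=12). One shortest path:
  1. pour(C -> B) -> (A=0 B=8 C=4)
  2. pour(B -> A) -> (A=6 B=2 C=4)
  3. empty(A) -> (A=0 B=2 C=4)
  4. pour(B -> A) -> (A=2 B=0 C=4)
  5. pour(C -> B) -> (A=2 B=4 C=0)
Reached target in 5 moves.

Answer: 5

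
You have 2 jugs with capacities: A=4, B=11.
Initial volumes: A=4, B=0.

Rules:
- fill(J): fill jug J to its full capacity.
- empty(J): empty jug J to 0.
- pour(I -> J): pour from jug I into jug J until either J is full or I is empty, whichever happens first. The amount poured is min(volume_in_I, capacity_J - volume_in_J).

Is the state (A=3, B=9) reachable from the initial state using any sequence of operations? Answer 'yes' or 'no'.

BFS explored all 30 reachable states.
Reachable set includes: (0,0), (0,1), (0,2), (0,3), (0,4), (0,5), (0,6), (0,7), (0,8), (0,9), (0,10), (0,11) ...
Target (A=3, B=9) not in reachable set → no.

Answer: no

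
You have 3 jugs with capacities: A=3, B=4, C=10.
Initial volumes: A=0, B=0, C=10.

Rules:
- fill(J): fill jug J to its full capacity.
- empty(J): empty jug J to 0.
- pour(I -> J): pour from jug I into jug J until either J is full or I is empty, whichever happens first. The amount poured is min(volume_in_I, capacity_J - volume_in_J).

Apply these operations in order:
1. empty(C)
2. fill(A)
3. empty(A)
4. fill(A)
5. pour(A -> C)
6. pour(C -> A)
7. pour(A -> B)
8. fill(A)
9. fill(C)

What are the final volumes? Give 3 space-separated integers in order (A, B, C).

Step 1: empty(C) -> (A=0 B=0 C=0)
Step 2: fill(A) -> (A=3 B=0 C=0)
Step 3: empty(A) -> (A=0 B=0 C=0)
Step 4: fill(A) -> (A=3 B=0 C=0)
Step 5: pour(A -> C) -> (A=0 B=0 C=3)
Step 6: pour(C -> A) -> (A=3 B=0 C=0)
Step 7: pour(A -> B) -> (A=0 B=3 C=0)
Step 8: fill(A) -> (A=3 B=3 C=0)
Step 9: fill(C) -> (A=3 B=3 C=10)

Answer: 3 3 10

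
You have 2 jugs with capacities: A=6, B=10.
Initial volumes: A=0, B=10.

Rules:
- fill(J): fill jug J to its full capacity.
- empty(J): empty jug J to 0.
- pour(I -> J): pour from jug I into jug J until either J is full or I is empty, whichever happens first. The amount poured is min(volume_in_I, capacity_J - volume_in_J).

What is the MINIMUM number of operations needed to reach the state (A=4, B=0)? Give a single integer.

Answer: 3

Derivation:
BFS from (A=0, B=10). One shortest path:
  1. pour(B -> A) -> (A=6 B=4)
  2. empty(A) -> (A=0 B=4)
  3. pour(B -> A) -> (A=4 B=0)
Reached target in 3 moves.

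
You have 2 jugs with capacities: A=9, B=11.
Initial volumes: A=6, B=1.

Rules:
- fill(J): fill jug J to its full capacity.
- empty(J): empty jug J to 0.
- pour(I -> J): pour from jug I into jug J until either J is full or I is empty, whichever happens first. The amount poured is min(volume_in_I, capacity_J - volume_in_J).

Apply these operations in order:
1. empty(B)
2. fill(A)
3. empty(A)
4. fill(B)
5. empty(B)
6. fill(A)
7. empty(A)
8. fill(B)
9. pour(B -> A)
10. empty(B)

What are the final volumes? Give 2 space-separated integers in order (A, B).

Answer: 9 0

Derivation:
Step 1: empty(B) -> (A=6 B=0)
Step 2: fill(A) -> (A=9 B=0)
Step 3: empty(A) -> (A=0 B=0)
Step 4: fill(B) -> (A=0 B=11)
Step 5: empty(B) -> (A=0 B=0)
Step 6: fill(A) -> (A=9 B=0)
Step 7: empty(A) -> (A=0 B=0)
Step 8: fill(B) -> (A=0 B=11)
Step 9: pour(B -> A) -> (A=9 B=2)
Step 10: empty(B) -> (A=9 B=0)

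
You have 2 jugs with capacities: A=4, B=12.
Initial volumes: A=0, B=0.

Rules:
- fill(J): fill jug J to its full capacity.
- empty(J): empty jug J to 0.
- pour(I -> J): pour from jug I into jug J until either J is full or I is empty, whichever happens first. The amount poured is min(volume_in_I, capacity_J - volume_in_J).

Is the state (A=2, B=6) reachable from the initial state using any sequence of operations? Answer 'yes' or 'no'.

BFS explored all 8 reachable states.
Reachable set includes: (0,0), (0,4), (0,8), (0,12), (4,0), (4,4), (4,8), (4,12)
Target (A=2, B=6) not in reachable set → no.

Answer: no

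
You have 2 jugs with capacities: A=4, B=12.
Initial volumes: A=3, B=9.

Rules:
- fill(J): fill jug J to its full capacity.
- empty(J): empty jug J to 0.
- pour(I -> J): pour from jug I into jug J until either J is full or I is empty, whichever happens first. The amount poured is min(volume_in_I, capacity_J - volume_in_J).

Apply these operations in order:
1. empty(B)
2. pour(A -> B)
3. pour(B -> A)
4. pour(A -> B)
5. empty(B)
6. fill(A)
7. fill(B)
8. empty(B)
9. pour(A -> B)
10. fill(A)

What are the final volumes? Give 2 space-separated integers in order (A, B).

Answer: 4 4

Derivation:
Step 1: empty(B) -> (A=3 B=0)
Step 2: pour(A -> B) -> (A=0 B=3)
Step 3: pour(B -> A) -> (A=3 B=0)
Step 4: pour(A -> B) -> (A=0 B=3)
Step 5: empty(B) -> (A=0 B=0)
Step 6: fill(A) -> (A=4 B=0)
Step 7: fill(B) -> (A=4 B=12)
Step 8: empty(B) -> (A=4 B=0)
Step 9: pour(A -> B) -> (A=0 B=4)
Step 10: fill(A) -> (A=4 B=4)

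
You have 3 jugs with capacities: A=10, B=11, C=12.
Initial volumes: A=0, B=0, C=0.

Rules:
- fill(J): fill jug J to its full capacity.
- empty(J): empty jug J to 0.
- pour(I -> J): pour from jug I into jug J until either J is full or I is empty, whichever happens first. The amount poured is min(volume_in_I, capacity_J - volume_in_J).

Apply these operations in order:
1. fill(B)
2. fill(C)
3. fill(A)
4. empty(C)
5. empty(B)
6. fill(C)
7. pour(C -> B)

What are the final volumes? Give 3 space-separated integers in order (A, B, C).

Step 1: fill(B) -> (A=0 B=11 C=0)
Step 2: fill(C) -> (A=0 B=11 C=12)
Step 3: fill(A) -> (A=10 B=11 C=12)
Step 4: empty(C) -> (A=10 B=11 C=0)
Step 5: empty(B) -> (A=10 B=0 C=0)
Step 6: fill(C) -> (A=10 B=0 C=12)
Step 7: pour(C -> B) -> (A=10 B=11 C=1)

Answer: 10 11 1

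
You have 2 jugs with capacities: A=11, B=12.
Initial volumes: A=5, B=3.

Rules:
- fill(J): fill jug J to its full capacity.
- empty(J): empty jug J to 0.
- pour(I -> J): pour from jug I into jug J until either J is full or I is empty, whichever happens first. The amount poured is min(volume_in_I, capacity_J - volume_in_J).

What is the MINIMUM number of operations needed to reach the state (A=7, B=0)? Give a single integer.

Answer: 4

Derivation:
BFS from (A=5, B=3). One shortest path:
  1. pour(A -> B) -> (A=0 B=8)
  2. fill(A) -> (A=11 B=8)
  3. pour(A -> B) -> (A=7 B=12)
  4. empty(B) -> (A=7 B=0)
Reached target in 4 moves.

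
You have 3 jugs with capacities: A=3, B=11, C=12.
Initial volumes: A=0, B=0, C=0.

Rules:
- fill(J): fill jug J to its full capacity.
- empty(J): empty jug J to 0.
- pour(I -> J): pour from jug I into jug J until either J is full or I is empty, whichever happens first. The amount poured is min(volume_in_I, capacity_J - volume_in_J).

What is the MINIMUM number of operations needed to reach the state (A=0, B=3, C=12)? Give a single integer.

BFS from (A=0, B=0, C=0). One shortest path:
  1. fill(A) -> (A=3 B=0 C=0)
  2. fill(C) -> (A=3 B=0 C=12)
  3. pour(A -> B) -> (A=0 B=3 C=12)
Reached target in 3 moves.

Answer: 3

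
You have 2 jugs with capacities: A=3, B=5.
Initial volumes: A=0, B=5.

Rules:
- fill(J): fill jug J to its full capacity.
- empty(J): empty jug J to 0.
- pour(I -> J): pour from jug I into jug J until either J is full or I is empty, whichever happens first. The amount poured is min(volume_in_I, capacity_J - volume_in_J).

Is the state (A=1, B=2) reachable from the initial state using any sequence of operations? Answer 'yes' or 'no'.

Answer: no

Derivation:
BFS explored all 16 reachable states.
Reachable set includes: (0,0), (0,1), (0,2), (0,3), (0,4), (0,5), (1,0), (1,5), (2,0), (2,5), (3,0), (3,1) ...
Target (A=1, B=2) not in reachable set → no.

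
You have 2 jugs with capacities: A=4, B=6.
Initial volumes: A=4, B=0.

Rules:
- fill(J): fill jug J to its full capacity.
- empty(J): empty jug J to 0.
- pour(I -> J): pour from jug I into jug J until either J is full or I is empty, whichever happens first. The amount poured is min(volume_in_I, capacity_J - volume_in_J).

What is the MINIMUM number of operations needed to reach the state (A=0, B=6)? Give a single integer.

Answer: 2

Derivation:
BFS from (A=4, B=0). One shortest path:
  1. empty(A) -> (A=0 B=0)
  2. fill(B) -> (A=0 B=6)
Reached target in 2 moves.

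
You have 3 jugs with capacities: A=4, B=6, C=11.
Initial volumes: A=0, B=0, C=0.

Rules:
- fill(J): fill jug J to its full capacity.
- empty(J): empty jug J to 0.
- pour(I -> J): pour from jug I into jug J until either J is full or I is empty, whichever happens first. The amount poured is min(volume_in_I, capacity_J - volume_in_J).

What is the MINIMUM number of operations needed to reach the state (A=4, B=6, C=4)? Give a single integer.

Answer: 4

Derivation:
BFS from (A=0, B=0, C=0). One shortest path:
  1. fill(A) -> (A=4 B=0 C=0)
  2. fill(B) -> (A=4 B=6 C=0)
  3. pour(A -> C) -> (A=0 B=6 C=4)
  4. fill(A) -> (A=4 B=6 C=4)
Reached target in 4 moves.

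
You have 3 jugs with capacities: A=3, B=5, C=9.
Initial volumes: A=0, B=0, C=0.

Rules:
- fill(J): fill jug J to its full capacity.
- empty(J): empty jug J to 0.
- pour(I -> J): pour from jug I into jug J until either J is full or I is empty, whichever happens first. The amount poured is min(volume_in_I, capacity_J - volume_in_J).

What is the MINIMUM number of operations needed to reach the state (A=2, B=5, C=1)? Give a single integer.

Answer: 7

Derivation:
BFS from (A=0, B=0, C=0). One shortest path:
  1. fill(A) -> (A=3 B=0 C=0)
  2. fill(B) -> (A=3 B=5 C=0)
  3. pour(A -> C) -> (A=0 B=5 C=3)
  4. pour(B -> A) -> (A=3 B=2 C=3)
  5. pour(A -> C) -> (A=0 B=2 C=6)
  6. pour(B -> A) -> (A=2 B=0 C=6)
  7. pour(C -> B) -> (A=2 B=5 C=1)
Reached target in 7 moves.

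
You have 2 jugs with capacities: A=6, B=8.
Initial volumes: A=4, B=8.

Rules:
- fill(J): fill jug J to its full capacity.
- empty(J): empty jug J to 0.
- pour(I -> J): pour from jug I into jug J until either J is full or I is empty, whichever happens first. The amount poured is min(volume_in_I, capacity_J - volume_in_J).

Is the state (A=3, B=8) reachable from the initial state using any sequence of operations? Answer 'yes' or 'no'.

Answer: no

Derivation:
BFS explored all 14 reachable states.
Reachable set includes: (0,0), (0,2), (0,4), (0,6), (0,8), (2,0), (2,8), (4,0), (4,8), (6,0), (6,2), (6,4) ...
Target (A=3, B=8) not in reachable set → no.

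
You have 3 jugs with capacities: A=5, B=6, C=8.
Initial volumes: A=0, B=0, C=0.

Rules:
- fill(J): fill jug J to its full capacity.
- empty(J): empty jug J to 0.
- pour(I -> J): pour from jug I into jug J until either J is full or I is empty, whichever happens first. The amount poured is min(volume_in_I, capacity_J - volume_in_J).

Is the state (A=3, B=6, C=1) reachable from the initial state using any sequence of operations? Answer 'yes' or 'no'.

Answer: yes

Derivation:
BFS from (A=0, B=0, C=0):
  1. fill(A) -> (A=5 B=0 C=0)
  2. pour(A -> B) -> (A=0 B=5 C=0)
  3. fill(A) -> (A=5 B=5 C=0)
  4. pour(A -> B) -> (A=4 B=6 C=0)
  5. pour(B -> C) -> (A=4 B=0 C=6)
  6. pour(A -> B) -> (A=0 B=4 C=6)
  7. pour(C -> A) -> (A=5 B=4 C=1)
  8. pour(A -> B) -> (A=3 B=6 C=1)
Target reached → yes.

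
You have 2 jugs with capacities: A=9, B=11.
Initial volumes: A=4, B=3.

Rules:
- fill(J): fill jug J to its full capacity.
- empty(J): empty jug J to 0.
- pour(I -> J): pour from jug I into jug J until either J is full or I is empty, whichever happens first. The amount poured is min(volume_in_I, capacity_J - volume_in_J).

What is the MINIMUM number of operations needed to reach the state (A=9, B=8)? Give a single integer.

BFS from (A=4, B=3). One shortest path:
  1. fill(B) -> (A=4 B=11)
  2. pour(B -> A) -> (A=9 B=6)
  3. empty(A) -> (A=0 B=6)
  4. pour(B -> A) -> (A=6 B=0)
  5. fill(B) -> (A=6 B=11)
  6. pour(B -> A) -> (A=9 B=8)
Reached target in 6 moves.

Answer: 6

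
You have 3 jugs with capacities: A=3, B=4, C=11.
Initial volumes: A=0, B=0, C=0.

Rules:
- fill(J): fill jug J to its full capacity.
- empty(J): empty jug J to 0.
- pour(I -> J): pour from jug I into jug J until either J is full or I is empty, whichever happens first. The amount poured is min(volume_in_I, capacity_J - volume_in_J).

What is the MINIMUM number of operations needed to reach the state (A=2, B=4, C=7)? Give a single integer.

BFS from (A=0, B=0, C=0). One shortest path:
  1. fill(A) -> (A=3 B=0 C=0)
  2. fill(C) -> (A=3 B=0 C=11)
  3. pour(A -> B) -> (A=0 B=3 C=11)
  4. fill(A) -> (A=3 B=3 C=11)
  5. pour(A -> B) -> (A=2 B=4 C=11)
  6. empty(B) -> (A=2 B=0 C=11)
  7. pour(C -> B) -> (A=2 B=4 C=7)
Reached target in 7 moves.

Answer: 7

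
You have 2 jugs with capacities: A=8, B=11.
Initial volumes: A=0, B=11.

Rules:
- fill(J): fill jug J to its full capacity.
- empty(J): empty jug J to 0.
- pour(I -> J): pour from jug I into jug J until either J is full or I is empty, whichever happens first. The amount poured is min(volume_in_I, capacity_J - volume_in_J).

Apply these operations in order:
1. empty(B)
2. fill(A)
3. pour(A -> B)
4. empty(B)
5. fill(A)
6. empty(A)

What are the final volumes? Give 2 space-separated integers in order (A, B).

Step 1: empty(B) -> (A=0 B=0)
Step 2: fill(A) -> (A=8 B=0)
Step 3: pour(A -> B) -> (A=0 B=8)
Step 4: empty(B) -> (A=0 B=0)
Step 5: fill(A) -> (A=8 B=0)
Step 6: empty(A) -> (A=0 B=0)

Answer: 0 0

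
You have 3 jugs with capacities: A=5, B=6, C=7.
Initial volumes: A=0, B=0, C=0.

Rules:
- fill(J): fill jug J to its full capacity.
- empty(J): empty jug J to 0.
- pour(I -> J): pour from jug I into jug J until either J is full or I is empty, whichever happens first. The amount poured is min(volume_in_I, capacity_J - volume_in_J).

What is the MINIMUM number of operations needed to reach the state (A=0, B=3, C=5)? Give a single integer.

BFS from (A=0, B=0, C=0). One shortest path:
  1. fill(B) -> (A=0 B=6 C=0)
  2. fill(C) -> (A=0 B=6 C=7)
  3. pour(B -> A) -> (A=5 B=1 C=7)
  4. empty(A) -> (A=0 B=1 C=7)
  5. pour(C -> A) -> (A=5 B=1 C=2)
  6. pour(C -> B) -> (A=5 B=3 C=0)
  7. pour(A -> C) -> (A=0 B=3 C=5)
Reached target in 7 moves.

Answer: 7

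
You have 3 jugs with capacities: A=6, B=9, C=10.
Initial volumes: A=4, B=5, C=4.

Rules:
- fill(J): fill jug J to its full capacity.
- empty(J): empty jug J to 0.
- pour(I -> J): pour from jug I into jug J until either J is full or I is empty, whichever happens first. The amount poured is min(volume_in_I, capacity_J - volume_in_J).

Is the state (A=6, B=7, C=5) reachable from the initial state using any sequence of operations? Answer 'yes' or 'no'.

BFS from (A=4, B=5, C=4):
  1. empty(C) -> (A=4 B=5 C=0)
  2. pour(B -> C) -> (A=4 B=0 C=5)
  3. fill(B) -> (A=4 B=9 C=5)
  4. pour(B -> A) -> (A=6 B=7 C=5)
Target reached → yes.

Answer: yes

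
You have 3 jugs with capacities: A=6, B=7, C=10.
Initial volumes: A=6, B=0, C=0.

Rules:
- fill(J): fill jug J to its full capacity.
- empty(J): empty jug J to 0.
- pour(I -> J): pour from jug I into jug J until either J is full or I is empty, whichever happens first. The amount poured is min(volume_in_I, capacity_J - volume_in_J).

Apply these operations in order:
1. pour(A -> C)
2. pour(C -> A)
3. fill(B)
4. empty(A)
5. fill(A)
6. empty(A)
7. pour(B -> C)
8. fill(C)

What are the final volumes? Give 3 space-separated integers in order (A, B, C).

Answer: 0 0 10

Derivation:
Step 1: pour(A -> C) -> (A=0 B=0 C=6)
Step 2: pour(C -> A) -> (A=6 B=0 C=0)
Step 3: fill(B) -> (A=6 B=7 C=0)
Step 4: empty(A) -> (A=0 B=7 C=0)
Step 5: fill(A) -> (A=6 B=7 C=0)
Step 6: empty(A) -> (A=0 B=7 C=0)
Step 7: pour(B -> C) -> (A=0 B=0 C=7)
Step 8: fill(C) -> (A=0 B=0 C=10)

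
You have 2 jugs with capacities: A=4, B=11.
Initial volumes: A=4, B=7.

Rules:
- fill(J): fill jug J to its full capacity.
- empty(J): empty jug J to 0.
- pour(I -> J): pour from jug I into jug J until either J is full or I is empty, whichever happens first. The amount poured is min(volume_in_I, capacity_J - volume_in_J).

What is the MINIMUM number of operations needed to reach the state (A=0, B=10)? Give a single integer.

Answer: 7

Derivation:
BFS from (A=4, B=7). One shortest path:
  1. empty(A) -> (A=0 B=7)
  2. pour(B -> A) -> (A=4 B=3)
  3. empty(A) -> (A=0 B=3)
  4. pour(B -> A) -> (A=3 B=0)
  5. fill(B) -> (A=3 B=11)
  6. pour(B -> A) -> (A=4 B=10)
  7. empty(A) -> (A=0 B=10)
Reached target in 7 moves.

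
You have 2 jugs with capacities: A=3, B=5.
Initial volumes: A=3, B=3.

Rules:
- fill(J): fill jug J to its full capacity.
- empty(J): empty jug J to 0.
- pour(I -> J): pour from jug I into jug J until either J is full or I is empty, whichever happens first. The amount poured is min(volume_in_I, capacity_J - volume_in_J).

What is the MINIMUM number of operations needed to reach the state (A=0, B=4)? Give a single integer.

BFS from (A=3, B=3). One shortest path:
  1. pour(A -> B) -> (A=1 B=5)
  2. empty(B) -> (A=1 B=0)
  3. pour(A -> B) -> (A=0 B=1)
  4. fill(A) -> (A=3 B=1)
  5. pour(A -> B) -> (A=0 B=4)
Reached target in 5 moves.

Answer: 5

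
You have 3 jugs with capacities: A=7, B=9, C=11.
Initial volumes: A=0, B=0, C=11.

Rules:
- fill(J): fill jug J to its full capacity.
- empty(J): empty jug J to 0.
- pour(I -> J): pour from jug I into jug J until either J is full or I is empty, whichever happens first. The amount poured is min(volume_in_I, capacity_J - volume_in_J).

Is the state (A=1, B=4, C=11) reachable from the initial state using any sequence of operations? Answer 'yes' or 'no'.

Answer: yes

Derivation:
BFS from (A=0, B=0, C=11):
  1. fill(A) -> (A=7 B=0 C=11)
  2. pour(A -> B) -> (A=0 B=7 C=11)
  3. pour(C -> A) -> (A=7 B=7 C=4)
  4. pour(A -> B) -> (A=5 B=9 C=4)
  5. empty(B) -> (A=5 B=0 C=4)
  6. pour(C -> B) -> (A=5 B=4 C=0)
  7. pour(A -> C) -> (A=0 B=4 C=5)
  8. fill(A) -> (A=7 B=4 C=5)
  9. pour(A -> C) -> (A=1 B=4 C=11)
Target reached → yes.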